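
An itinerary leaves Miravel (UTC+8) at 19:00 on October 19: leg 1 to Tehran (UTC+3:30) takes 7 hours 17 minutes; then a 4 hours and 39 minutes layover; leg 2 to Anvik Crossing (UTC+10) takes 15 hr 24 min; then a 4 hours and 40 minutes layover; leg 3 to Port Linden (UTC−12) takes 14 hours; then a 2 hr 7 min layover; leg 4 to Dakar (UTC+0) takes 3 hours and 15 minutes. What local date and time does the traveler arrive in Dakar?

Convert departure to UTC: 19:00 − 8:00 = 11:00 UTC on Oct 19.
Add 7 hours and 17 minutes leg 1 → 18:17 UTC.
Add 4 hours and 39 minutes layover in Tehran → 22:56 UTC.
Add 15 hours and 24 minutes leg 2 → 14:20 UTC (Oct 20).
Add 4 hours and 40 minutes layover in Anvik Crossing → 19:00 UTC.
Add 14 hours leg 3 → 09:00 UTC (Oct 21).
Add 2 hours 7 minutes layover in Port Linden → 11:07 UTC.
Add 3 hours 15 minutes leg 4 → 14:22 UTC.
Dakar is UTC+0, so local arrival is the same: 14:22 on Oct 21.

14:22 on October 21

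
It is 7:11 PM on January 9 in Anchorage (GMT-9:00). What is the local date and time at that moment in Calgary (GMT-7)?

9:11 PM on Jan 9

In UTC: 7:11 PM + 9:00 = 4:11 AM on Jan 10.
Calgary is UTC−7:00: 4:11 AM − 7:00 = 9:11 PM on Jan 9.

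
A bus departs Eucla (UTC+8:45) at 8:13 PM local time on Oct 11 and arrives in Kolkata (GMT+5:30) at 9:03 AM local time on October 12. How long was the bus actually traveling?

16 hours 5 minutes

Kolkata is 3:15 behind Eucla.
Clock-face elapsed time (ignoring zones) is 12 hours 50 minutes.
Actual elapsed = 12 hours 50 minutes + 3:15 = 16 hours 5 minutes.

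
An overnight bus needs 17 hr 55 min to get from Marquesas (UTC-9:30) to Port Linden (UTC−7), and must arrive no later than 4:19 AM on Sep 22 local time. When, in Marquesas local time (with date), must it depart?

Target arrival in UTC: 4:19 AM + 7:00 = 11:19 AM on Sep 22.
Subtract 17 hours and 55 minutes → departure 5:24 PM UTC on Sep 21.
Marquesas is UTC−9:30: 5:24 PM − 9:30 = 7:54 AM on Sep 21.

7:54 AM on Sep 21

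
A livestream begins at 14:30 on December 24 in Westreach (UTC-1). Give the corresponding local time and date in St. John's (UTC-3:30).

12:00 on December 24

In UTC: 14:30 + 1:00 = 15:30 on Dec 24.
St. John's is UTC−3:30: 15:30 − 3:30 = 12:00 on Dec 24.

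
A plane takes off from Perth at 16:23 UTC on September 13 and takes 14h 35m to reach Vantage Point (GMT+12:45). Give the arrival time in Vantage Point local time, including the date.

19:43 on Sep 14

Departure is given in UTC: 16:23 on Sep 13.
Add 14 hours 35 minutes → 06:58 UTC (Sep 14).
Vantage Point is UTC+12:45: 06:58 + 12:45 = 19:43 on Sep 14.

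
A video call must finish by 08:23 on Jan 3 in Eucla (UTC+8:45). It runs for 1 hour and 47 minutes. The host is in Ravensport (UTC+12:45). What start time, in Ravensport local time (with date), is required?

10:36 on Jan 3

Target end time in UTC: 08:23 − 8:45 = 23:38 on Jan 2.
Subtract 1 hour 47 minutes → start 21:51 UTC on Jan 2.
Ravensport is UTC+12:45: 21:51 + 12:45 = 10:36 on Jan 3.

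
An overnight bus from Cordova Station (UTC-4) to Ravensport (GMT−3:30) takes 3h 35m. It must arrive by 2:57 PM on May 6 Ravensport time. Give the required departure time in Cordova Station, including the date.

Target arrival in UTC: 2:57 PM + 3:30 = 6:27 PM on May 6.
Subtract 3 hours and 35 minutes → departure 2:52 PM UTC on May 6.
Cordova Station is UTC−4:00: 2:52 PM − 4:00 = 10:52 AM on May 6.

10:52 AM on May 6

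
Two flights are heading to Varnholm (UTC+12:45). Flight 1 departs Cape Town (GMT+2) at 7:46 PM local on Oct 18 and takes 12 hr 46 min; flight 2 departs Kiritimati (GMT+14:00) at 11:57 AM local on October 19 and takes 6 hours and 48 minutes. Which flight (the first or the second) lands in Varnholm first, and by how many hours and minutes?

Flight 1 in UTC: 7:46 PM − 2:00 = 5:46 PM on Oct 18.
+12 hours and 46 minutes → arrive 6:32 AM UTC on Oct 19.
Flight 2 in UTC: 11:57 AM − 14:00 = 9:57 PM on Oct 18.
+6 hours 48 minutes → arrive 4:45 AM UTC on Oct 19.
Flight 2 lands earlier by 1 hour 47 minutes.

the second, by 1 hour 47 minutes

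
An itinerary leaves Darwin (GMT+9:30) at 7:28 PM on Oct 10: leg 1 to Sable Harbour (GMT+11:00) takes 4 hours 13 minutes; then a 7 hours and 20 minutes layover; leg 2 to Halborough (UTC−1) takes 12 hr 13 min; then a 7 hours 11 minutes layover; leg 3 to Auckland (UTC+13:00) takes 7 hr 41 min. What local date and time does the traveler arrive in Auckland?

1:36 PM on October 12

Convert departure to UTC: 7:28 PM − 9:30 = 9:58 AM UTC on Oct 10.
Add 4 hours and 13 minutes leg 1 → 2:11 PM UTC.
Add 7 hours and 20 minutes layover in Sable Harbour → 9:31 PM UTC.
Add 12 hours and 13 minutes leg 2 → 9:44 AM UTC (Oct 11).
Add 7 hours and 11 minutes layover in Halborough → 4:55 PM UTC.
Add 7 hours and 41 minutes leg 3 → 12:36 AM UTC (Oct 12).
Auckland is UTC+13:00, so local arrival = 12:36 AM + 13:00 = 1:36 PM on Oct 12.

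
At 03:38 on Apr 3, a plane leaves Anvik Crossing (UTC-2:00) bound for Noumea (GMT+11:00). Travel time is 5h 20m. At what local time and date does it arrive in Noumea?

Convert departure to UTC: 03:38 + 2:00 = 05:38 UTC on Apr 3.
Add 5 hours and 20 minutes travel time → 10:58 UTC.
Noumea is UTC+11:00, so local arrival = 10:58 + 11:00 = 21:58 on Apr 3.

21:58 on April 3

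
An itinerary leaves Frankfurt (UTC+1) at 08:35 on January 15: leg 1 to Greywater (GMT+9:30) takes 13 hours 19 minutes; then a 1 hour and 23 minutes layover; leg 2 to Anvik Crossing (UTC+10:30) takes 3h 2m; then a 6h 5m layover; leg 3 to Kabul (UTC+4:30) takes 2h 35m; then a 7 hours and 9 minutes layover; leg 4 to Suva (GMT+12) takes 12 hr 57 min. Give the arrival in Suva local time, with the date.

18:05 on January 17

Convert departure to UTC: 08:35 − 1:00 = 07:35 UTC on Jan 15.
Add 13 hours and 19 minutes leg 1 → 20:54 UTC.
Add 1 hour 23 minutes layover in Greywater → 22:17 UTC.
Add 3 hours and 2 minutes leg 2 → 01:19 UTC (Jan 16).
Add 6 hours 5 minutes layover in Anvik Crossing → 07:24 UTC.
Add 2 hours and 35 minutes leg 3 → 09:59 UTC.
Add 7 hours 9 minutes layover in Kabul → 17:08 UTC.
Add 12 hours 57 minutes leg 4 → 06:05 UTC (Jan 17).
Suva is UTC+12:00, so local arrival = 06:05 + 12:00 = 18:05 on Jan 17.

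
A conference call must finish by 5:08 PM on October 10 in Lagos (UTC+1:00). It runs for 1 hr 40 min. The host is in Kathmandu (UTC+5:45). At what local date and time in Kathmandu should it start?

8:13 PM on Oct 10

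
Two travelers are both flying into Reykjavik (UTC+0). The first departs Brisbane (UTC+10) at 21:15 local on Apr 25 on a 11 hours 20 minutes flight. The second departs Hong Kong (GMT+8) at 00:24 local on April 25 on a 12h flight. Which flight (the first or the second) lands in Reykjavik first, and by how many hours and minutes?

the second, by 18 hours 11 minutes

Flight 1 in UTC: 21:15 − 10:00 = 11:15 on Apr 25.
+11 hours 20 minutes → arrive 22:35 UTC on Apr 25.
Flight 2 in UTC: 00:24 − 8:00 = 16:24 on Apr 24.
+12 hours → arrive 04:24 UTC on Apr 25.
Flight 2 lands earlier by 18 hours 11 minutes.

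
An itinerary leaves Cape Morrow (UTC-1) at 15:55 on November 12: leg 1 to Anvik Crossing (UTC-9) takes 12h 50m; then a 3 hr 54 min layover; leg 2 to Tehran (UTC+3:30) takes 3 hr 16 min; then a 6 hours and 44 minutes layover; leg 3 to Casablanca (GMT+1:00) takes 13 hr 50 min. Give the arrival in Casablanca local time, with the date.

Convert departure to UTC: 15:55 + 1:00 = 16:55 UTC on Nov 12.
Add 12 hours 50 minutes leg 1 → 05:45 UTC (Nov 13).
Add 3 hours and 54 minutes layover in Anvik Crossing → 09:39 UTC.
Add 3 hours 16 minutes leg 2 → 12:55 UTC.
Add 6 hours and 44 minutes layover in Tehran → 19:39 UTC.
Add 13 hours 50 minutes leg 3 → 09:29 UTC (Nov 14).
Casablanca is UTC+1:00, so local arrival = 09:29 + 1:00 = 10:29 on Nov 14.

10:29 on November 14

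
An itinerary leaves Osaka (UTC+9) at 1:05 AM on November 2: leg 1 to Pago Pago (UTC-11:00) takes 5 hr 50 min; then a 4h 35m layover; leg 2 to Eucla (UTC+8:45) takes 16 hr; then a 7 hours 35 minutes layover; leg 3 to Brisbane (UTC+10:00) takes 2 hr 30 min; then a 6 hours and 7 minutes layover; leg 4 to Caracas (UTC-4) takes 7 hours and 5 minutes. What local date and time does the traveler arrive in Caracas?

Convert departure to UTC: 1:05 AM − 9:00 = 4:05 PM UTC on Nov 1.
Add 5 hours 50 minutes leg 1 → 9:55 PM UTC.
Add 4 hours and 35 minutes layover in Pago Pago → 2:30 AM UTC (Nov 2).
Add 16 hours leg 2 → 6:30 PM UTC.
Add 7 hours and 35 minutes layover in Eucla → 2:05 AM UTC (Nov 3).
Add 2 hours 30 minutes leg 3 → 4:35 AM UTC.
Add 6 hours and 7 minutes layover in Brisbane → 10:42 AM UTC.
Add 7 hours 5 minutes leg 4 → 5:47 PM UTC.
Caracas is UTC−4:00, so local arrival = 5:47 PM − 4:00 = 1:47 PM on Nov 3.

1:47 PM on Nov 3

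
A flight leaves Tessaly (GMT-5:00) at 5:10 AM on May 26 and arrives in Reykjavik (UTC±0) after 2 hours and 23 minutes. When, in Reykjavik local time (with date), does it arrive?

12:33 PM on May 26

Convert departure to UTC: 5:10 AM + 5:00 = 10:10 AM UTC on May 26.
Add 2 hours 23 minutes travel time → 12:33 PM UTC.
Reykjavik is UTC+0, so local arrival is the same: 12:33 PM on May 26.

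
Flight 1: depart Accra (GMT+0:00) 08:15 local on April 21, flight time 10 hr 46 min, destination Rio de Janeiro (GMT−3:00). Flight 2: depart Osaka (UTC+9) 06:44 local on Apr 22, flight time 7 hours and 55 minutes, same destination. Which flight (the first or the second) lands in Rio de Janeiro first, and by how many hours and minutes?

Flight 1 departs at 08:15 UTC (Apr 21).
+10 hours 46 minutes → arrive 19:01 UTC on Apr 21.
Flight 2 in UTC: 06:44 − 9:00 = 21:44 on Apr 21.
+7 hours 55 minutes → arrive 05:39 UTC on Apr 22.
Flight 1 lands earlier by 10 hours 38 minutes.

the first, by 10 hours 38 minutes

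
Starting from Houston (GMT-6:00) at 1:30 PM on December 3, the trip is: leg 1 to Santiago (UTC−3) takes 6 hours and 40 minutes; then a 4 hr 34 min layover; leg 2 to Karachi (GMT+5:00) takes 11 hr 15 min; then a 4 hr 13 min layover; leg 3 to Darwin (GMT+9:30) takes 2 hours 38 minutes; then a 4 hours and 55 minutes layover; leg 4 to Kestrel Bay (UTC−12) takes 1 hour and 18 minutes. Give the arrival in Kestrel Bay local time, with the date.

7:03 PM on December 4

Convert departure to UTC: 1:30 PM + 6:00 = 7:30 PM UTC on Dec 3.
Add 6 hours 40 minutes leg 1 → 2:10 AM UTC (Dec 4).
Add 4 hours and 34 minutes layover in Santiago → 6:44 AM UTC.
Add 11 hours and 15 minutes leg 2 → 5:59 PM UTC.
Add 4 hours 13 minutes layover in Karachi → 10:12 PM UTC.
Add 2 hours and 38 minutes leg 3 → 12:50 AM UTC (Dec 5).
Add 4 hours 55 minutes layover in Darwin → 5:45 AM UTC.
Add 1 hour 18 minutes leg 4 → 7:03 AM UTC.
Kestrel Bay is UTC−12:00, so local arrival = 7:03 AM − 12:00 = 7:03 PM on Dec 4.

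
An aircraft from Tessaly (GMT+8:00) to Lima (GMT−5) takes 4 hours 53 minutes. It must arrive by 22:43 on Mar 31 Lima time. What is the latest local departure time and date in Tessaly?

06:50 on Apr 1

Target arrival in UTC: 22:43 + 5:00 = 03:43 on Apr 1.
Subtract 4 hours 53 minutes → departure 22:50 UTC on Mar 31.
Tessaly is UTC+8:00: 22:50 + 8:00 = 06:50 on Apr 1.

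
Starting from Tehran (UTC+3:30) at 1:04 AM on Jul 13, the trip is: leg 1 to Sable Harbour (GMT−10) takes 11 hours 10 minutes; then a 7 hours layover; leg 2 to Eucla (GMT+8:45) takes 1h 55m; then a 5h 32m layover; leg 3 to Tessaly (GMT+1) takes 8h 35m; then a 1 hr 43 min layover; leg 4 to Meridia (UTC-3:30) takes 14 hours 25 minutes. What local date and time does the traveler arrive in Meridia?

8:24 PM on July 14

Convert departure to UTC: 1:04 AM − 3:30 = 9:34 PM UTC on Jul 12.
Add 11 hours 10 minutes leg 1 → 8:44 AM UTC (Jul 13).
Add 7 hours layover in Sable Harbour → 3:44 PM UTC.
Add 1 hour 55 minutes leg 2 → 5:39 PM UTC.
Add 5 hours and 32 minutes layover in Eucla → 11:11 PM UTC.
Add 8 hours 35 minutes leg 3 → 7:46 AM UTC (Jul 14).
Add 1 hour 43 minutes layover in Tessaly → 9:29 AM UTC.
Add 14 hours and 25 minutes leg 4 → 11:54 PM UTC.
Meridia is UTC−3:30, so local arrival = 11:54 PM − 3:30 = 8:24 PM on Jul 14.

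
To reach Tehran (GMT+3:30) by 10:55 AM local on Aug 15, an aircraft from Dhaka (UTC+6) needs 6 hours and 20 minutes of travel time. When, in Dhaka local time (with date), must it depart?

Target arrival in UTC: 10:55 AM − 3:30 = 7:25 AM on Aug 15.
Subtract 6 hours 20 minutes → departure 1:05 AM UTC on Aug 15.
Dhaka is UTC+6:00: 1:05 AM + 6:00 = 7:05 AM on Aug 15.

7:05 AM on August 15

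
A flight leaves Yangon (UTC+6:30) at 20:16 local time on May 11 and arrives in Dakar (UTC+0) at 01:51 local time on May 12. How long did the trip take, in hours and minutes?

12 hours 5 minutes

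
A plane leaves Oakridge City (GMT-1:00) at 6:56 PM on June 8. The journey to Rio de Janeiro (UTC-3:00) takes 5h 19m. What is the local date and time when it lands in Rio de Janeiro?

Rio de Janeiro is 2:00 behind Oakridge City.
After 5 hours and 19 minutes it is 12:15 AM (Jun 9) in Oakridge City.
Shift by the zone difference: 12:15 AM − 2:00 = 10:15 PM on Jun 8 in Rio de Janeiro.

10:15 PM on June 8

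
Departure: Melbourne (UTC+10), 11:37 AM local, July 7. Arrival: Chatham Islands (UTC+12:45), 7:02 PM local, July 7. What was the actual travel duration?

Departure in UTC: 11:37 AM − 10:00 = 1:37 AM on Jul 7.
Arrival in UTC: 7:02 PM − 12:45 = 6:17 AM on Jul 7.
Elapsed = 6:17 AM − 1:37 AM = 4 hours 40 minutes.

4 hours 40 minutes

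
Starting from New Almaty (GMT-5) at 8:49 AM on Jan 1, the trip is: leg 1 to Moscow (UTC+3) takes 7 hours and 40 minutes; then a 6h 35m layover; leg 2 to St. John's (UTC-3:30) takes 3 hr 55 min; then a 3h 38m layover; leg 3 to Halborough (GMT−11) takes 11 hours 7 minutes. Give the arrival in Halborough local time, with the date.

11:44 AM on Jan 2

Convert departure to UTC: 8:49 AM + 5:00 = 1:49 PM UTC on Jan 1.
Add 7 hours and 40 minutes leg 1 → 9:29 PM UTC.
Add 6 hours and 35 minutes layover in Moscow → 4:04 AM UTC (Jan 2).
Add 3 hours and 55 minutes leg 2 → 7:59 AM UTC.
Add 3 hours 38 minutes layover in St. John's → 11:37 AM UTC.
Add 11 hours 7 minutes leg 3 → 10:44 PM UTC.
Halborough is UTC−11:00, so local arrival = 10:44 PM − 11:00 = 11:44 AM on Jan 2.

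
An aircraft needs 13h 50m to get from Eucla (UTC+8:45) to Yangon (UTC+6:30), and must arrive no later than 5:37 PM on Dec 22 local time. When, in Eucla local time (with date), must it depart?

Target arrival in UTC: 5:37 PM − 6:30 = 11:07 AM on Dec 22.
Subtract 13 hours 50 minutes → departure 9:17 PM UTC on Dec 21.
Eucla is UTC+8:45: 9:17 PM + 8:45 = 6:02 AM on Dec 22.

6:02 AM on Dec 22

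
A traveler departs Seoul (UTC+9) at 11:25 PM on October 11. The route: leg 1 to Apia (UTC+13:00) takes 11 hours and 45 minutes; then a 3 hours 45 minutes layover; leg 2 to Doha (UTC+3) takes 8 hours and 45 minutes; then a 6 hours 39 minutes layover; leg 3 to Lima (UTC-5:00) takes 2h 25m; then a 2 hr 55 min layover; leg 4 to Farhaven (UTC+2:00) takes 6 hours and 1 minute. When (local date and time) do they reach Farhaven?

Convert departure to UTC: 11:25 PM − 9:00 = 2:25 PM UTC on Oct 11.
Add 11 hours and 45 minutes leg 1 → 2:10 AM UTC (Oct 12).
Add 3 hours 45 minutes layover in Apia → 5:55 AM UTC.
Add 8 hours and 45 minutes leg 2 → 2:40 PM UTC.
Add 6 hours and 39 minutes layover in Doha → 9:19 PM UTC.
Add 2 hours 25 minutes leg 3 → 11:44 PM UTC.
Add 2 hours and 55 minutes layover in Lima → 2:39 AM UTC (Oct 13).
Add 6 hours and 1 minute leg 4 → 8:40 AM UTC.
Farhaven is UTC+2:00, so local arrival = 8:40 AM + 2:00 = 10:40 AM on Oct 13.

10:40 AM on Oct 13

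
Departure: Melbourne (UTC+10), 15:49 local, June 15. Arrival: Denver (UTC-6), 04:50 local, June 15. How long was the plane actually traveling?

Departure in UTC: 15:49 − 10:00 = 05:49 on Jun 15.
Arrival in UTC: 04:50 + 6:00 = 10:50 on Jun 15.
Elapsed = 10:50 − 05:49 = 5 hours 1 minute.

5 hours 1 minute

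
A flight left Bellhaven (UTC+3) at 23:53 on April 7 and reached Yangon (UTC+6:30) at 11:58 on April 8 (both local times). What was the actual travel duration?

Departure in UTC: 23:53 − 3:00 = 20:53 on Apr 7.
Arrival in UTC: 11:58 − 6:30 = 05:28 on Apr 8.
Elapsed = 05:28 − 20:53 (+1 day) = 8 hours 35 minutes.

8 hours 35 minutes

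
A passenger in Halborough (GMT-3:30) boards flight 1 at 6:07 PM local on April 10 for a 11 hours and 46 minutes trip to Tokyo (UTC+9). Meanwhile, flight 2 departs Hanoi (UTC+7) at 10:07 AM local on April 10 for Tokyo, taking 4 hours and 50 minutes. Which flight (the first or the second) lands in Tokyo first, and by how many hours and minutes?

the second, by 25 hours 26 minutes

Flight 1 in UTC: 6:07 PM + 3:30 = 9:37 PM on Apr 10.
+11 hours and 46 minutes → arrive 9:23 AM UTC on Apr 11.
Flight 2 in UTC: 10:07 AM − 7:00 = 3:07 AM on Apr 10.
+4 hours and 50 minutes → arrive 7:57 AM UTC on Apr 10.
Flight 2 lands earlier by 25 hours 26 minutes.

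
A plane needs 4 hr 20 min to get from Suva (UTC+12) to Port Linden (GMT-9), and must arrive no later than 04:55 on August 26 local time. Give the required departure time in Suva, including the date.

Target arrival in UTC: 04:55 + 9:00 = 13:55 on Aug 26.
Subtract 4 hours 20 minutes → departure 09:35 UTC on Aug 26.
Suva is UTC+12:00: 09:35 + 12:00 = 21:35 on Aug 26.

21:35 on August 26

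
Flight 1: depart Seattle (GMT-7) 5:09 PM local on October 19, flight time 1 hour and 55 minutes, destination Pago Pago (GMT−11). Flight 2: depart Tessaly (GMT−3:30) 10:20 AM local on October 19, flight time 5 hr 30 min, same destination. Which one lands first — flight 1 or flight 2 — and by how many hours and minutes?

the second, by 6 hours 44 minutes

Flight 1 in UTC: 5:09 PM + 7:00 = 12:09 AM on Oct 20.
+1 hour and 55 minutes → arrive 2:04 AM UTC on Oct 20.
Flight 2 in UTC: 10:20 AM + 3:30 = 1:50 PM on Oct 19.
+5 hours 30 minutes → arrive 7:20 PM UTC on Oct 19.
Flight 2 lands earlier by 6 hours 44 minutes.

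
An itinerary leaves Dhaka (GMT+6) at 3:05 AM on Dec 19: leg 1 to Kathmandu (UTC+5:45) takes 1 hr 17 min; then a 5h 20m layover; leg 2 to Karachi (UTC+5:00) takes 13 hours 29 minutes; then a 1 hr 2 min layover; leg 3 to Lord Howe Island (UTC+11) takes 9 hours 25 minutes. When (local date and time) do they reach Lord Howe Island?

2:38 PM on Dec 20

Convert departure to UTC: 3:05 AM − 6:00 = 9:05 PM UTC on Dec 18.
Add 1 hour and 17 minutes leg 1 → 10:22 PM UTC.
Add 5 hours 20 minutes layover in Kathmandu → 3:42 AM UTC (Dec 19).
Add 13 hours 29 minutes leg 2 → 5:11 PM UTC.
Add 1 hour 2 minutes layover in Karachi → 6:13 PM UTC.
Add 9 hours 25 minutes leg 3 → 3:38 AM UTC (Dec 20).
Lord Howe Island is UTC+11:00, so local arrival = 3:38 AM + 11:00 = 2:38 PM on Dec 20.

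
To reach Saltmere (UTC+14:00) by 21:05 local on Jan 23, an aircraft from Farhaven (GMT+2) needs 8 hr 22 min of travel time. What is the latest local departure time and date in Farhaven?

Target arrival in UTC: 21:05 − 14:00 = 07:05 on Jan 23.
Subtract 8 hours 22 minutes → departure 22:43 UTC on Jan 22.
Farhaven is UTC+2:00: 22:43 + 2:00 = 00:43 on Jan 23.

00:43 on January 23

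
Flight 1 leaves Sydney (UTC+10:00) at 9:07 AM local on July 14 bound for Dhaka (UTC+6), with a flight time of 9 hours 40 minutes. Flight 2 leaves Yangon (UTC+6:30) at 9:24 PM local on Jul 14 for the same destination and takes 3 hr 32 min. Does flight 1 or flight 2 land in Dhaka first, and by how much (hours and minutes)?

the first, by 9 hours 39 minutes

Flight 1 in UTC: 9:07 AM − 10:00 = 11:07 PM on Jul 13.
+9 hours 40 minutes → arrive 8:47 AM UTC on Jul 14.
Flight 2 in UTC: 9:24 PM − 6:30 = 2:54 PM on Jul 14.
+3 hours and 32 minutes → arrive 6:26 PM UTC on Jul 14.
Flight 1 lands earlier by 9 hours 39 minutes.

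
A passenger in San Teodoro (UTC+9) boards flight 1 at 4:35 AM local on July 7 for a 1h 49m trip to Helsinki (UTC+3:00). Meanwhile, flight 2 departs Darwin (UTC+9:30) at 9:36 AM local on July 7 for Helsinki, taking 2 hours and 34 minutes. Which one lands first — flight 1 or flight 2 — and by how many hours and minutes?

Flight 1 in UTC: 4:35 AM − 9:00 = 7:35 PM on Jul 6.
+1 hour and 49 minutes → arrive 9:24 PM UTC on Jul 6.
Flight 2 in UTC: 9:36 AM − 9:30 = 12:06 AM on Jul 7.
+2 hours and 34 minutes → arrive 2:40 AM UTC on Jul 7.
Flight 1 lands earlier by 5 hours 16 minutes.

the first, by 5 hours 16 minutes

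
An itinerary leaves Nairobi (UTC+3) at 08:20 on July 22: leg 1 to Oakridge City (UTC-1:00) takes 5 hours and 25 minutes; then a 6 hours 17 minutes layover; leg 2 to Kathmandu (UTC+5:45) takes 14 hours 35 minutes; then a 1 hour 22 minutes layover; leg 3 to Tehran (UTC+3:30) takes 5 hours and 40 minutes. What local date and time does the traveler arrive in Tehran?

18:09 on July 23

Convert departure to UTC: 08:20 − 3:00 = 05:20 UTC on Jul 22.
Add 5 hours and 25 minutes leg 1 → 10:45 UTC.
Add 6 hours and 17 minutes layover in Oakridge City → 17:02 UTC.
Add 14 hours and 35 minutes leg 2 → 07:37 UTC (Jul 23).
Add 1 hour 22 minutes layover in Kathmandu → 08:59 UTC.
Add 5 hours 40 minutes leg 3 → 14:39 UTC.
Tehran is UTC+3:30, so local arrival = 14:39 + 3:30 = 18:09 on Jul 23.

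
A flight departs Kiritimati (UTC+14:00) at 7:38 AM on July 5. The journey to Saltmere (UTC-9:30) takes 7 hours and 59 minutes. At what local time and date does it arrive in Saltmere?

4:07 PM on July 4

Convert departure to UTC: 7:38 AM − 14:00 = 5:38 PM UTC on Jul 4.
Add 7 hours and 59 minutes travel time → 1:37 AM UTC (Jul 5).
Saltmere is UTC−9:30, so local arrival = 1:37 AM − 9:30 = 4:07 PM on Jul 4.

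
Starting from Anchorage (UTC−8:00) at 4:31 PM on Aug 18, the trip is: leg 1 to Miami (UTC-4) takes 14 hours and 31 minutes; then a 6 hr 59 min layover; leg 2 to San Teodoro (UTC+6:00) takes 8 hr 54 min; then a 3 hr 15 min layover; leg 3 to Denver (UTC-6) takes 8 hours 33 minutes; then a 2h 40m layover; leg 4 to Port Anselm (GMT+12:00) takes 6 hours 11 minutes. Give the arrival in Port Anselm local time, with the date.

Convert departure to UTC: 4:31 PM + 8:00 = 12:31 AM UTC on Aug 19.
Add 14 hours 31 minutes leg 1 → 3:02 PM UTC.
Add 6 hours and 59 minutes layover in Miami → 10:01 PM UTC.
Add 8 hours 54 minutes leg 2 → 6:55 AM UTC (Aug 20).
Add 3 hours and 15 minutes layover in San Teodoro → 10:10 AM UTC.
Add 8 hours 33 minutes leg 3 → 6:43 PM UTC.
Add 2 hours and 40 minutes layover in Denver → 9:23 PM UTC.
Add 6 hours 11 minutes leg 4 → 3:34 AM UTC (Aug 21).
Port Anselm is UTC+12:00, so local arrival = 3:34 AM + 12:00 = 3:34 PM on Aug 21.

3:34 PM on August 21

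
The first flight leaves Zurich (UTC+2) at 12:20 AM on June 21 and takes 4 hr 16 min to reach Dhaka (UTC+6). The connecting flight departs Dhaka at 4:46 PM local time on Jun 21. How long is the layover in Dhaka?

8 hours 10 minutes

Convert departure to UTC: 12:20 AM − 2:00 = 10:20 PM UTC on Jun 20.
Add 4 hours 16 minutes flight time → 2:36 AM UTC (Jun 21).
Dhaka is UTC+6:00, so local arrival = 2:36 AM + 6:00 = 8:36 AM on Jun 21.
Layover = 4:46 PM − 8:36 AM = 8 hours 10 minutes.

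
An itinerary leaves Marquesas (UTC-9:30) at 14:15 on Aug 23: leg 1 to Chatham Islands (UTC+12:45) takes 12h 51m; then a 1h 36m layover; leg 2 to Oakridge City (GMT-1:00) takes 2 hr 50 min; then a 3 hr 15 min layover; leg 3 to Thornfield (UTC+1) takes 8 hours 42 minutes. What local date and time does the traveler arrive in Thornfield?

Convert departure to UTC: 14:15 + 9:30 = 23:45 UTC on Aug 23.
Add 12 hours and 51 minutes leg 1 → 12:36 UTC (Aug 24).
Add 1 hour and 36 minutes layover in Chatham Islands → 14:12 UTC.
Add 2 hours 50 minutes leg 2 → 17:02 UTC.
Add 3 hours 15 minutes layover in Oakridge City → 20:17 UTC.
Add 8 hours 42 minutes leg 3 → 04:59 UTC (Aug 25).
Thornfield is UTC+1:00, so local arrival = 04:59 + 1:00 = 05:59 on Aug 25.

05:59 on August 25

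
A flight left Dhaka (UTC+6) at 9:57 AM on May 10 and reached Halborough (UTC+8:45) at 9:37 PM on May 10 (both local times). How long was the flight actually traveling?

Halborough is 2:45 ahead of Dhaka.
Clock-face elapsed time (ignoring zones) is 11 hours 40 minutes.
Actual elapsed = 11 hours 40 minutes − 2:45 = 8 hours 55 minutes.

8 hours 55 minutes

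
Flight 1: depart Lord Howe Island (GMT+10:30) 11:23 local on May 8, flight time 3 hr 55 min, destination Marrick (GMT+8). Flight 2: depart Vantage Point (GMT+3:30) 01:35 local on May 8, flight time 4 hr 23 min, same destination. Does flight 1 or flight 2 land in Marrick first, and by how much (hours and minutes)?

the second, by 2 hours 20 minutes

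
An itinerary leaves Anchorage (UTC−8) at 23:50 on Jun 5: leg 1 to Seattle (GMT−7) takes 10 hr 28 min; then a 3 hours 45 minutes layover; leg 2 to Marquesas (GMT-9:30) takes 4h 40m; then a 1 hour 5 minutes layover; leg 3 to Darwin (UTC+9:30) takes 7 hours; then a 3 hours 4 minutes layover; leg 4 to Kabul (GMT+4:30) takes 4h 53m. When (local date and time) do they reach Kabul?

Convert departure to UTC: 23:50 + 8:00 = 07:50 UTC on Jun 6.
Add 10 hours and 28 minutes leg 1 → 18:18 UTC.
Add 3 hours 45 minutes layover in Seattle → 22:03 UTC.
Add 4 hours and 40 minutes leg 2 → 02:43 UTC (Jun 7).
Add 1 hour 5 minutes layover in Marquesas → 03:48 UTC.
Add 7 hours leg 3 → 10:48 UTC.
Add 3 hours 4 minutes layover in Darwin → 13:52 UTC.
Add 4 hours and 53 minutes leg 4 → 18:45 UTC.
Kabul is UTC+4:30, so local arrival = 18:45 + 4:30 = 23:15 on Jun 7.

23:15 on June 7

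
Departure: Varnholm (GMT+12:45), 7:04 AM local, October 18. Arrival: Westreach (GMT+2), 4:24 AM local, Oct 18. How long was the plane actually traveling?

Westreach is 10:45 behind Varnholm.
Clock-face elapsed time (ignoring zones) is −2 hours 40 minutes.
Actual elapsed = −2 hours 40 minutes + 10:45 = 8 hours 5 minutes.

8 hours 5 minutes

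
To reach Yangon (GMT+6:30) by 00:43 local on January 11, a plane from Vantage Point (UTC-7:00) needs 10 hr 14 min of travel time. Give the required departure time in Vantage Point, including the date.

Target arrival in UTC: 00:43 − 6:30 = 18:13 on Jan 10.
Subtract 10 hours 14 minutes → departure 07:59 UTC on Jan 10.
Vantage Point is UTC−7:00: 07:59 − 7:00 = 00:59 on Jan 10.

00:59 on January 10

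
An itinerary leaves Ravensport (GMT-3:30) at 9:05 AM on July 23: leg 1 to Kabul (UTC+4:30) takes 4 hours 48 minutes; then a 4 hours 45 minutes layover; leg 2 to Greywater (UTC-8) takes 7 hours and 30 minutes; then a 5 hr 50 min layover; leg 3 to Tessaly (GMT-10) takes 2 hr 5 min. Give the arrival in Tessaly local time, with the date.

3:33 AM on July 24

Convert departure to UTC: 9:05 AM + 3:30 = 12:35 PM UTC on Jul 23.
Add 4 hours and 48 minutes leg 1 → 5:23 PM UTC.
Add 4 hours 45 minutes layover in Kabul → 10:08 PM UTC.
Add 7 hours and 30 minutes leg 2 → 5:38 AM UTC (Jul 24).
Add 5 hours and 50 minutes layover in Greywater → 11:28 AM UTC.
Add 2 hours 5 minutes leg 3 → 1:33 PM UTC.
Tessaly is UTC−10:00, so local arrival = 1:33 PM − 10:00 = 3:33 AM on Jul 24.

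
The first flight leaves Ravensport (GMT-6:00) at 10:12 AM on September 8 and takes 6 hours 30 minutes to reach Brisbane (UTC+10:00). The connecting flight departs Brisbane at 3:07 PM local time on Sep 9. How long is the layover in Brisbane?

6 hours 25 minutes

Convert departure to UTC: 10:12 AM + 6:00 = 4:12 PM UTC on Sep 8.
Add 6 hours and 30 minutes flight time → 10:42 PM UTC.
Brisbane is UTC+10:00, so local arrival = 10:42 PM + 10:00 = 8:42 AM on Sep 9.
Layover = 3:07 PM − 8:42 AM = 6 hours 25 minutes.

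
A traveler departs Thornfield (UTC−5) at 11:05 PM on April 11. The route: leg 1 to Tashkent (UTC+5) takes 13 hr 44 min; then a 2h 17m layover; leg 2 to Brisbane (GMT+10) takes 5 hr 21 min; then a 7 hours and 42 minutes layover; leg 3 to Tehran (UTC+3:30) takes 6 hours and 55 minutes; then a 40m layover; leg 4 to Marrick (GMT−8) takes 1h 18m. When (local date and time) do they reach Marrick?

10:02 AM on April 13

Convert departure to UTC: 11:05 PM + 5:00 = 4:05 AM UTC on Apr 12.
Add 13 hours 44 minutes leg 1 → 5:49 PM UTC.
Add 2 hours 17 minutes layover in Tashkent → 8:06 PM UTC.
Add 5 hours 21 minutes leg 2 → 1:27 AM UTC (Apr 13).
Add 7 hours and 42 minutes layover in Brisbane → 9:09 AM UTC.
Add 6 hours 55 minutes leg 3 → 4:04 PM UTC.
Add 40 minutes layover in Tehran → 4:44 PM UTC.
Add 1 hour 18 minutes leg 4 → 6:02 PM UTC.
Marrick is UTC−8:00, so local arrival = 6:02 PM − 8:00 = 10:02 AM on Apr 13.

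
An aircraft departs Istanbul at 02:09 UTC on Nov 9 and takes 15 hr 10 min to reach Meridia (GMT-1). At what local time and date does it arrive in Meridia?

Departure is given in UTC: 02:09 on Nov 9.
Add 15 hours 10 minutes → 17:19 UTC.
Meridia is UTC−1:00: 17:19 − 1:00 = 16:19 on Nov 9.

16:19 on Nov 9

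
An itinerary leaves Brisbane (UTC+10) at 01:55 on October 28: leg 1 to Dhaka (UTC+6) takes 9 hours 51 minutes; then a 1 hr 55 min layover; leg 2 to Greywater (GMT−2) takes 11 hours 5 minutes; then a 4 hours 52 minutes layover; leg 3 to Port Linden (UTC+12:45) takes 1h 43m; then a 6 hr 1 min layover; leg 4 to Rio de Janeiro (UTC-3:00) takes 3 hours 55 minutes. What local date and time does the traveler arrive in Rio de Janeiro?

04:17 on October 29

Convert departure to UTC: 01:55 − 10:00 = 15:55 UTC on Oct 27.
Add 9 hours 51 minutes leg 1 → 01:46 UTC (Oct 28).
Add 1 hour and 55 minutes layover in Dhaka → 03:41 UTC.
Add 11 hours 5 minutes leg 2 → 14:46 UTC.
Add 4 hours and 52 minutes layover in Greywater → 19:38 UTC.
Add 1 hour and 43 minutes leg 3 → 21:21 UTC.
Add 6 hours 1 minute layover in Port Linden → 03:22 UTC (Oct 29).
Add 3 hours 55 minutes leg 4 → 07:17 UTC.
Rio de Janeiro is UTC−3:00, so local arrival = 07:17 − 3:00 = 04:17 on Oct 29.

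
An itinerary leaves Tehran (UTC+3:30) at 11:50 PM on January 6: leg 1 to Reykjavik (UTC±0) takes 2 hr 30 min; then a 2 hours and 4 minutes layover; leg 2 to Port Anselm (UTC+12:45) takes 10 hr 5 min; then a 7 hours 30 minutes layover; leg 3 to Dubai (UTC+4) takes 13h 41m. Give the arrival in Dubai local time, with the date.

Convert departure to UTC: 11:50 PM − 3:30 = 8:20 PM UTC on Jan 6.
Add 2 hours 30 minutes leg 1 → 10:50 PM UTC.
Add 2 hours and 4 minutes layover in Reykjavik → 12:54 AM UTC (Jan 7).
Add 10 hours 5 minutes leg 2 → 10:59 AM UTC.
Add 7 hours and 30 minutes layover in Port Anselm → 6:29 PM UTC.
Add 13 hours 41 minutes leg 3 → 8:10 AM UTC (Jan 8).
Dubai is UTC+4:00, so local arrival = 8:10 AM + 4:00 = 12:10 PM on Jan 8.

12:10 PM on January 8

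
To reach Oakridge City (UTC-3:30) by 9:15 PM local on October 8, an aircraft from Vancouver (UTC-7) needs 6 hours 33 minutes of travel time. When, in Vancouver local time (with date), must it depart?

11:12 AM on October 8

Target arrival in UTC: 9:15 PM + 3:30 = 12:45 AM on Oct 9.
Subtract 6 hours and 33 minutes → departure 6:12 PM UTC on Oct 8.
Vancouver is UTC−7:00: 6:12 PM − 7:00 = 11:12 AM on Oct 8.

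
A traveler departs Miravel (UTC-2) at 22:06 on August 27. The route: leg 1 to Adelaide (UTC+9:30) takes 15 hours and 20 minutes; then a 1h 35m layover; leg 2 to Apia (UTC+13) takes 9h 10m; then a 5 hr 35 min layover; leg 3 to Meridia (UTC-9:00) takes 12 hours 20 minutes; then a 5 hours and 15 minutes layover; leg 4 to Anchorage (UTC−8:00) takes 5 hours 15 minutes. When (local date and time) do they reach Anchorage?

22:36 on August 29

Convert departure to UTC: 22:06 + 2:00 = 00:06 UTC on Aug 28.
Add 15 hours and 20 minutes leg 1 → 15:26 UTC.
Add 1 hour and 35 minutes layover in Adelaide → 17:01 UTC.
Add 9 hours and 10 minutes leg 2 → 02:11 UTC (Aug 29).
Add 5 hours 35 minutes layover in Apia → 07:46 UTC.
Add 12 hours and 20 minutes leg 3 → 20:06 UTC.
Add 5 hours 15 minutes layover in Meridia → 01:21 UTC (Aug 30).
Add 5 hours 15 minutes leg 4 → 06:36 UTC.
Anchorage is UTC−8:00, so local arrival = 06:36 − 8:00 = 22:36 on Aug 29.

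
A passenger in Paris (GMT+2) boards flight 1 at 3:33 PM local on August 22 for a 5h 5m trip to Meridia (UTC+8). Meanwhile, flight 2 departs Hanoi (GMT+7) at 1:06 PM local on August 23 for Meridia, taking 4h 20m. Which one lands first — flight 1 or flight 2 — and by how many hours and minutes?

Flight 1 in UTC: 3:33 PM − 2:00 = 1:33 PM on Aug 22.
+5 hours and 5 minutes → arrive 6:38 PM UTC on Aug 22.
Flight 2 in UTC: 1:06 PM − 7:00 = 6:06 AM on Aug 23.
+4 hours and 20 minutes → arrive 10:26 AM UTC on Aug 23.
Flight 1 lands earlier by 15 hours 48 minutes.

the first, by 15 hours 48 minutes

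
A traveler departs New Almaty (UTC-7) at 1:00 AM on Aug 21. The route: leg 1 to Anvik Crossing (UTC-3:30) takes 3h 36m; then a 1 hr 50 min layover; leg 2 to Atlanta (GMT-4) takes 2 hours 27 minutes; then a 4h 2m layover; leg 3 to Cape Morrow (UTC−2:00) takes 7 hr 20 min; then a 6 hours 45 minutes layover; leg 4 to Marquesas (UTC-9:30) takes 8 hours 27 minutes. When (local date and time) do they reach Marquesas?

8:57 AM on Aug 22

Convert departure to UTC: 1:00 AM + 7:00 = 8:00 AM UTC on Aug 21.
Add 3 hours and 36 minutes leg 1 → 11:36 AM UTC.
Add 1 hour 50 minutes layover in Anvik Crossing → 1:26 PM UTC.
Add 2 hours and 27 minutes leg 2 → 3:53 PM UTC.
Add 4 hours 2 minutes layover in Atlanta → 7:55 PM UTC.
Add 7 hours 20 minutes leg 3 → 3:15 AM UTC (Aug 22).
Add 6 hours and 45 minutes layover in Cape Morrow → 10:00 AM UTC.
Add 8 hours and 27 minutes leg 4 → 6:27 PM UTC.
Marquesas is UTC−9:30, so local arrival = 6:27 PM − 9:30 = 8:57 AM on Aug 22.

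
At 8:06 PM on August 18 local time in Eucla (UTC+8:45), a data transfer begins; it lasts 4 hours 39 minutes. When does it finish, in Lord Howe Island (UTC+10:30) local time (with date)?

2:30 AM on August 19

Convert start to UTC: 8:06 PM − 8:45 = 11:21 AM UTC on Aug 18.
Add 4 hours 39 minutes duration → 4:00 PM UTC.
Lord Howe Island is UTC+10:30, so local end time = 4:00 PM + 10:30 = 2:30 AM on Aug 19.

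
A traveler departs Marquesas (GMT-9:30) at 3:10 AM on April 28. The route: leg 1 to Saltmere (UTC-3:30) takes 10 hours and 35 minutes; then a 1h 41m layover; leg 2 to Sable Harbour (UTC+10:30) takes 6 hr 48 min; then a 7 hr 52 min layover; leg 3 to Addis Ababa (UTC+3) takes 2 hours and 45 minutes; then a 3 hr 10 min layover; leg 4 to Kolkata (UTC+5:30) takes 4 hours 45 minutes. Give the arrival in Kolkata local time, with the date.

7:46 AM on April 30

Convert departure to UTC: 3:10 AM + 9:30 = 12:40 PM UTC on Apr 28.
Add 10 hours 35 minutes leg 1 → 11:15 PM UTC.
Add 1 hour 41 minutes layover in Saltmere → 12:56 AM UTC (Apr 29).
Add 6 hours 48 minutes leg 2 → 7:44 AM UTC.
Add 7 hours 52 minutes layover in Sable Harbour → 3:36 PM UTC.
Add 2 hours 45 minutes leg 3 → 6:21 PM UTC.
Add 3 hours and 10 minutes layover in Addis Ababa → 9:31 PM UTC.
Add 4 hours 45 minutes leg 4 → 2:16 AM UTC (Apr 30).
Kolkata is UTC+5:30, so local arrival = 2:16 AM + 5:30 = 7:46 AM on Apr 30.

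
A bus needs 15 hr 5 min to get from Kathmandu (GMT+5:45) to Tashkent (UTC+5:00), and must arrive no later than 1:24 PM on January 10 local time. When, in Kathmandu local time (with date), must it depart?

Target arrival in UTC: 1:24 PM − 5:00 = 8:24 AM on Jan 10.
Subtract 15 hours and 5 minutes → departure 5:19 PM UTC on Jan 9.
Kathmandu is UTC+5:45: 5:19 PM + 5:45 = 11:04 PM on Jan 9.

11:04 PM on January 9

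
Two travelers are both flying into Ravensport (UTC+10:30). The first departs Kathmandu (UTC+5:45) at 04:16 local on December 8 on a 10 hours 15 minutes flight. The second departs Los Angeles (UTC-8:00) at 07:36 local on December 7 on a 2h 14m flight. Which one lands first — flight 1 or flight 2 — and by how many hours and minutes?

the second, by 14 hours 56 minutes

Flight 1 in UTC: 04:16 − 5:45 = 22:31 on Dec 7.
+10 hours and 15 minutes → arrive 08:46 UTC on Dec 8.
Flight 2 in UTC: 07:36 + 8:00 = 15:36 on Dec 7.
+2 hours 14 minutes → arrive 17:50 UTC on Dec 7.
Flight 2 lands earlier by 14 hours 56 minutes.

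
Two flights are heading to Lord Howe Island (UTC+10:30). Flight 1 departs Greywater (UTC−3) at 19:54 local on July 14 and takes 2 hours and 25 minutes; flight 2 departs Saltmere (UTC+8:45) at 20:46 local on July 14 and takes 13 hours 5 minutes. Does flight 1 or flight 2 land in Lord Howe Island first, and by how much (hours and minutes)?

Flight 1 in UTC: 19:54 + 3:00 = 22:54 on Jul 14.
+2 hours 25 minutes → arrive 01:19 UTC on Jul 15.
Flight 2 in UTC: 20:46 − 8:45 = 12:01 on Jul 14.
+13 hours and 5 minutes → arrive 01:06 UTC on Jul 15.
Flight 2 lands earlier by 13 minutes.

the second, by 13 minutes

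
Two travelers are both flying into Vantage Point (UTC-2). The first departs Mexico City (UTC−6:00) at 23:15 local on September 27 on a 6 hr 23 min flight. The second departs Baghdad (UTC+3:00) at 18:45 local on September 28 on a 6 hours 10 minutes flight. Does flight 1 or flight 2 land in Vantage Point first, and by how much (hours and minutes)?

the first, by 10 hours 17 minutes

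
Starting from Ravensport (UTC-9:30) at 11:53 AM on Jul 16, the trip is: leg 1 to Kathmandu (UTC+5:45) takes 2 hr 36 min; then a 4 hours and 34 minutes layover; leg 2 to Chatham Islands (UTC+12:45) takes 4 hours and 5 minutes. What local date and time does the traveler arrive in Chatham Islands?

9:23 PM on Jul 17

Convert departure to UTC: 11:53 AM + 9:30 = 9:23 PM UTC on Jul 16.
Add 2 hours and 36 minutes leg 1 → 11:59 PM UTC.
Add 4 hours 34 minutes layover in Kathmandu → 4:33 AM UTC (Jul 17).
Add 4 hours and 5 minutes leg 2 → 8:38 AM UTC.
Chatham Islands is UTC+12:45, so local arrival = 8:38 AM + 12:45 = 9:23 PM on Jul 17.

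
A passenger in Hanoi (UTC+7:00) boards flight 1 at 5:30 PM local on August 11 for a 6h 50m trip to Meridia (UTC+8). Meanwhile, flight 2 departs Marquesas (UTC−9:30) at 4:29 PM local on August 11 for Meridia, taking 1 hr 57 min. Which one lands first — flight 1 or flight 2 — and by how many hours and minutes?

the first, by 10 hours 36 minutes

Flight 1 in UTC: 5:30 PM − 7:00 = 10:30 AM on Aug 11.
+6 hours 50 minutes → arrive 5:20 PM UTC on Aug 11.
Flight 2 in UTC: 4:29 PM + 9:30 = 1:59 AM on Aug 12.
+1 hour and 57 minutes → arrive 3:56 AM UTC on Aug 12.
Flight 1 lands earlier by 10 hours 36 minutes.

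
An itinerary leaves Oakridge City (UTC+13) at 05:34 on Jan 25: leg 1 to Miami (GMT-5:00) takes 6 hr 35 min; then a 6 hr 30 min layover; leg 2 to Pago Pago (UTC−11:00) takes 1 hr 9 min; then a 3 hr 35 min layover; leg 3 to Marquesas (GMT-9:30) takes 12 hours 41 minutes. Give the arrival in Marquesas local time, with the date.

13:34 on January 25

Convert departure to UTC: 05:34 − 13:00 = 16:34 UTC on Jan 24.
Add 6 hours and 35 minutes leg 1 → 23:09 UTC.
Add 6 hours 30 minutes layover in Miami → 05:39 UTC (Jan 25).
Add 1 hour 9 minutes leg 2 → 06:48 UTC.
Add 3 hours 35 minutes layover in Pago Pago → 10:23 UTC.
Add 12 hours and 41 minutes leg 3 → 23:04 UTC.
Marquesas is UTC−9:30, so local arrival = 23:04 − 9:30 = 13:34 on Jan 25.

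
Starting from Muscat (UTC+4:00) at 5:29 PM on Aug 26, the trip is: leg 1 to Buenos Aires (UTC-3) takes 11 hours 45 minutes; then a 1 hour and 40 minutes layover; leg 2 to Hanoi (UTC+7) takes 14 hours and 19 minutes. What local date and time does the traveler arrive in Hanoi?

12:13 AM on August 28

Convert departure to UTC: 5:29 PM − 4:00 = 1:29 PM UTC on Aug 26.
Add 11 hours and 45 minutes leg 1 → 1:14 AM UTC (Aug 27).
Add 1 hour and 40 minutes layover in Buenos Aires → 2:54 AM UTC.
Add 14 hours 19 minutes leg 2 → 5:13 PM UTC.
Hanoi is UTC+7:00, so local arrival = 5:13 PM + 7:00 = 12:13 AM on Aug 28.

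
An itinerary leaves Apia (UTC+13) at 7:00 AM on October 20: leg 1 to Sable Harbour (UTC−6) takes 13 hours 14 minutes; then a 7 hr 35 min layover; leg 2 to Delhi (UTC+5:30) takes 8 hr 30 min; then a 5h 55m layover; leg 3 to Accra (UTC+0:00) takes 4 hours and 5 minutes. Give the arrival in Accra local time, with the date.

9:19 AM on October 21

Convert departure to UTC: 7:00 AM − 13:00 = 6:00 PM UTC on Oct 19.
Add 13 hours and 14 minutes leg 1 → 7:14 AM UTC (Oct 20).
Add 7 hours and 35 minutes layover in Sable Harbour → 2:49 PM UTC.
Add 8 hours 30 minutes leg 2 → 11:19 PM UTC.
Add 5 hours 55 minutes layover in Delhi → 5:14 AM UTC (Oct 21).
Add 4 hours 5 minutes leg 3 → 9:19 AM UTC.
Accra is UTC+0, so local arrival is the same: 9:19 AM on Oct 21.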